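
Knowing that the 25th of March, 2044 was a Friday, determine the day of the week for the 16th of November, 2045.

Thursday

March 2044: 31 − 25 = 6 days remain.
Then 19 full months totalling 579 days.
November 1–16, 2045: 16 days.
Total: 6 + 579 + 16 = 601 days.
601 mod 7 = 6, so 6 days after Friday is Thursday.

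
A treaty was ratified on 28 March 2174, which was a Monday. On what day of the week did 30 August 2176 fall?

Friday

March 2174: 31 − 28 = 3 days remain.
Then 28 full months totalling 853 days.
August 1–30, 2176: 30 days.
Total: 3 + 853 + 30 = 886 days.
886 mod 7 = 4, so 4 days after Monday is Friday.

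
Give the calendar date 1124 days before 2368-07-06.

2365-06-08

Count 1124 days before July 6, 2368:
Day-of-year of June 8, 2365: 159.
Day-of-year of July 6, 2368: 188.
2365 has 365 days, so 365 − 159 = 206 days remain in 2365.
Full years: 2366: 365; 2367: 365. Sum = 730.
Total: 206 + 730 + 188 = 1124 days.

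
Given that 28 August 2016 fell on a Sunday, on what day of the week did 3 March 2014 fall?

Count forward from the earlier date (March 3, 2014) to the later (August 28, 2016):
Day-of-year of March 3, 2014: 62.
Day-of-year of August 28, 2016: 241.
2014 has 365 days, so 365 − 62 = 303 days remain in 2014.
Full years: 2015: 365. Sum = 365.
Total: 303 + 365 + 241 = 909 days.
909 mod 7 = 6, so 6 days before Sunday is Monday.

Monday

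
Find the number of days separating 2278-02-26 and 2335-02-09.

From February 26, 2278 to February 26, 2334: 56 years, of which 13 contain a Feb 29 — 43×365 + 13×366 = 20453 days.
(2300 is not a leap year (divisible by 100 but not 400).)
February 2334: 28 − 26 = 2 days remain (2334 is not a leap year, so February has 28 days).
Then 11 full months totalling 337 days.
February 1–9, 2335: 9 days (2335 is not a leap year).
Residual: 348 days.
Total: 20801 days.

20801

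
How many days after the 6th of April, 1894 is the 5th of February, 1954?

21854

From April 6, 1894 to April 6, 1953: 59 years, of which 14 contain a Feb 29 — 45×365 + 14×366 = 21549 days.
(1900 is not a leap year (divisible by 100 but not 400).)
April 1953: 30 − 6 = 24 days remain.
Then 9 full months totalling 276 days.
February 1–5, 1954: 5 days (1954 is not a leap year).
Residual: 305 days.
Total: 21854 days.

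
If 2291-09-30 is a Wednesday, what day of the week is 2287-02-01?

Count forward from the earlier date (February 1, 2287) to the later (September 30, 2291):
Day-of-year of February 1, 2287: 32.
Day-of-year of September 30, 2291: 273.
2287 has 365 days, so 365 − 32 = 333 days remain in 2287.
Full years: 2288: 366; 2289: 365; 2290: 365. Sum = 1096.
Total: 333 + 1096 + 273 = 1702 days.
1702 mod 7 = 1, so 1 day before Wednesday is Tuesday.

Tuesday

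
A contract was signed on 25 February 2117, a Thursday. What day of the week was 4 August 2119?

Friday

February 2117: 28 − 25 = 3 days remain (2117 is not a leap year, so February has 28 days).
Then 29 full months totalling 883 days.
August 1–4, 2119: 4 days.
Total: 3 + 883 + 4 = 890 days.
890 mod 7 = 1, so 1 day after Thursday is Friday.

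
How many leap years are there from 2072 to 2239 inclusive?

Years divisible by 4: 2072, 2076, …, 2236 — 42 in all.
Of these, 2100, 2200 are divisible by 100 but not 400, so not leap.
Leap years: 42 − 2 = 40.

40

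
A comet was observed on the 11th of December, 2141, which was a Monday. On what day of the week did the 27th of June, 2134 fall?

Sunday

Count forward from the earlier date (June 27, 2134) to the later (December 11, 2141):
From June 27, 2134 to June 27, 2141: 7 years, of which 2 contain a Feb 29 — 5×365 + 2×366 = 2557 days.
June 2141: 30 − 27 = 3 days remain.
Then July (31), August (31), September (30), October (31), November (30): 31 + 31 + 30 + 31 + 30 = 153 days.
December 1–11, 2141: 11 days.
Residual: 167 days.
Total: 2724 days.
2724 mod 7 = 1, so 1 day before Monday is Sunday.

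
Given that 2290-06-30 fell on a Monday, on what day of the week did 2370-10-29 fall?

Day-of-year of June 30, 2290: 181.
Day-of-year of October 29, 2370: 302.
2290 has 365 days, so 365 − 181 = 184 days remain in 2290.
Full years 2291–2369: 60 common + 19 leap = 60×365 + 19×366 = 28854 days.
Total: 184 + 28854 + 302 = 29340 days.
29340 mod 7 = 3, so 3 days after Monday is Thursday.

Thursday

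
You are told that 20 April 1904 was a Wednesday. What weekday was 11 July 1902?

Friday

Count forward from the earlier date (July 11, 1902) to the later (April 20, 1904):
Day-of-year of July 11, 1902: 192.
Day-of-year of April 20, 1904: 111.
1902 has 365 days, so 365 − 192 = 173 days remain in 1902.
Full years: 1903: 365. Sum = 365.
Total: 173 + 365 + 111 = 649 days.
649 mod 7 = 5, so 5 days before Wednesday is Friday.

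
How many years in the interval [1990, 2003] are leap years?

Years divisible by 4 in [1990, 2003]: 1992, 1996, 2000.
2000 is divisible by 400, so still leap.
No century exceptions apply. Count: 3.

3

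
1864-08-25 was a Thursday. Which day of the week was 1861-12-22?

Count forward from the earlier date (December 22, 1861) to the later (August 25, 1864):
December 22, 1861 → December 22, 1862: 365 days.
December 22, 1862 → December 22, 1863: 365 days.
December 1863: 31 − 22 = 9 days remain.
Then January (31), February 1864 (29), March (31), April (30), May (31), June (30), July (31): 31 + 29 + 31 + 30 + 31 + 30 + 31 = 213 days.
August 1–25, 1864: 25 days.
Residual: 247 days.
Total: 977 days.
977 mod 7 = 4, so 4 days before Thursday is Sunday.

Sunday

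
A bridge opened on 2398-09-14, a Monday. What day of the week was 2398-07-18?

Saturday

Count forward from the earlier date (July 18, 2398) to the later (September 14, 2398):
July 2398: 31 − 18 = 13 days remain.
Then August (31): 31 days.
September 1–14, 2398: 14 days.
Total: 13 + 31 + 14 = 58 days.
58 mod 7 = 2, so 2 days before Monday is Saturday.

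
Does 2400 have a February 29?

2400 is a leap year (divisible by 400).

Yes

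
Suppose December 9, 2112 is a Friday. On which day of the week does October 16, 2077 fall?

Saturday

Count forward from the earlier date (October 16, 2077) to the later (December 9, 2112):
Day-of-year of October 16, 2077: 289.
Day-of-year of December 9, 2112: 344.
2077 has 365 days, so 365 − 289 = 76 days remain in 2077.
Full years 2078–2111: 27 common + 7 leap = 27×365 + 7×366 = 12417 days.
Total: 76 + 12417 + 344 = 12837 days.
12837 mod 7 = 6, so 6 days before Friday is Saturday.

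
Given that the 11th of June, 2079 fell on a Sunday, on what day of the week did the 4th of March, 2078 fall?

Friday

Count forward from the earlier date (March 4, 2078) to the later (June 11, 2079):
Day-of-year of March 4, 2078: 63.
Day-of-year of June 11, 2079: 162.
2078 has 365 days, so 365 − 63 = 302 days remain in 2078.
Total: 302 + 162 = 464 days.
464 mod 7 = 2, so 2 days before Sunday is Friday.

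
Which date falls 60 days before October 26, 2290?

August 27, 2290

Count 60 days before October 26, 2290:
August 2290: 31 − 27 = 4 days remain.
Then September (30): 30 days.
October 1–26, 2290: 26 days.
Total: 4 + 30 + 26 = 60 days.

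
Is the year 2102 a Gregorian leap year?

2102 is not a leap year.

No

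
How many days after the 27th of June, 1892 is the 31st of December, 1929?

13700

From June 27, 1892 to June 27, 1929: 37 years, of which 8 contain a Feb 29 — 29×365 + 8×366 = 13513 days.
(1900 is not a leap year (divisible by 100 but not 400).)
June 1929: 30 − 27 = 3 days remain.
Then July (31), August (31), September (30), October (31), November (30): 31 + 31 + 30 + 31 + 30 = 153 days.
December 1–31, 1929: 31 days.
Residual: 187 days.
Total: 13700 days.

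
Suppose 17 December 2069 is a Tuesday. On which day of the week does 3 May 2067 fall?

Tuesday

Count forward from the earlier date (May 3, 2067) to the later (December 17, 2069):
Day-of-year of May 3, 2067: 123.
Day-of-year of December 17, 2069: 351.
2067 has 365 days, so 365 − 123 = 242 days remain in 2067.
Full years: 2068: 366. Sum = 366.
Total: 242 + 366 + 351 = 959 days.
959 is a multiple of 7, so 3 May 2067 falls on the same weekday: Tuesday.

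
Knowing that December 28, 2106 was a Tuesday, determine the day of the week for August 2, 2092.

Saturday

Count forward from the earlier date (August 2, 2092) to the later (December 28, 2106):
From August 2, 2092 to August 2, 2106: 14 years, of which 2 contain a Feb 29 — 12×365 + 2×366 = 5112 days.
(2100 is not a leap year (divisible by 100 but not 400).)
August 2106: 31 − 2 = 29 days remain.
Then September (30), October (31), November (30): 30 + 31 + 30 = 91 days.
December 1–28, 2106: 28 days.
Residual: 148 days.
Total: 5260 days.
5260 mod 7 = 3, so 3 days before Tuesday is Saturday.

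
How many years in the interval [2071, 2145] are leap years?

Years divisible by 4: 2072, 2076, …, 2144 — 19 in all.
Of these, 2100 is divisible by 100 but not 400, so not leap.
Leap years: 19 − 1 = 18.

18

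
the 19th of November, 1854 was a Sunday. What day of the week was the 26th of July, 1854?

Wednesday

Count forward from the earlier date (July 26, 1854) to the later (November 19, 1854):
July 1854: 31 − 26 = 5 days remain.
Then August (31), September (30), October (31): 31 + 30 + 31 = 92 days.
November 1–19, 1854: 19 days.
Total: 5 + 92 + 19 = 116 days.
116 mod 7 = 4, so 4 days before Sunday is Wednesday.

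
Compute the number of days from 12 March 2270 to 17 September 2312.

Day-of-year of March 12, 2270: 71.
Day-of-year of September 17, 2312: 261.
2270 has 365 days, so 365 − 71 = 294 days remain in 2270.
Full years 2271–2311: 32 common + 9 leap = 32×365 + 9×366 = 14974 days.
Total: 294 + 14974 + 261 = 15529 days.

15529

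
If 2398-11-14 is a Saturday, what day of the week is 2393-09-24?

Friday

Count forward from the earlier date (September 24, 2393) to the later (November 14, 2398):
Day-of-year of September 24, 2393: 267.
Day-of-year of November 14, 2398: 318.
2393 has 365 days, so 365 − 267 = 98 days remain in 2393.
Full years: 2394: 365; 2395: 365; 2396: 366; 2397: 365. Sum = 1461.
Total: 98 + 1461 + 318 = 1877 days.
1877 mod 7 = 1, so 1 day before Saturday is Friday.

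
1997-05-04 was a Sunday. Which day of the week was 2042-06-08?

Day-of-year of May 4, 1997: 124.
Day-of-year of June 8, 2042: 159.
1997 has 365 days, so 365 − 124 = 241 days remain in 1997.
Full years 1998–2041: 33 common + 11 leap = 33×365 + 11×366 = 16071 days.
Total: 241 + 16071 + 159 = 16471 days.
16471 is a multiple of 7, so 2042-06-08 falls on the same weekday: Sunday.

Sunday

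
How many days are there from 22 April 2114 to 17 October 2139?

From April 22, 2114 to April 22, 2139: 25 years, of which 6 contain a Feb 29 — 19×365 + 6×366 = 9131 days.
April 2139: 30 − 22 = 8 days remain.
Then May (31), June (30), July (31), August (31), September (30): 31 + 30 + 31 + 31 + 30 = 153 days.
October 1–17, 2139: 17 days.
Residual: 178 days.
Total: 9309 days.

9309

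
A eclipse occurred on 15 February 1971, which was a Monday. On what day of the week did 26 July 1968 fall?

Count forward from the earlier date (July 26, 1968) to the later (February 15, 1971):
Day-of-year of July 26, 1968: 208.
Day-of-year of February 15, 1971: 46.
1968 has 366 days, so 366 − 208 = 158 days remain in 1968.
Full years: 1969: 365; 1970: 365. Sum = 730.
Total: 158 + 730 + 46 = 934 days.
934 mod 7 = 3, so 3 days before Monday is Friday.

Friday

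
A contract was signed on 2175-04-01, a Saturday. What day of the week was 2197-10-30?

From April 1, 2175 to April 1, 2197: 22 years, of which 6 contain a Feb 29 — 16×365 + 6×366 = 8036 days.
April 2197: 30 − 1 = 29 days remain.
Then May (31), June (30), July (31), August (31), September (30): 31 + 30 + 31 + 31 + 30 = 153 days.
October 1–30, 2197: 30 days.
Residual: 212 days.
Total: 8248 days.
8248 mod 7 = 2, so 2 days after Saturday is Monday.

Monday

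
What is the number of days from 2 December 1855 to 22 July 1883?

10094

Day-of-year of December 2, 1855: 336.
Day-of-year of July 22, 1883: 203.
1855 has 365 days, so 365 − 336 = 29 days remain in 1855.
Full years 1856–1882: 20 common + 7 leap = 20×365 + 7×366 = 9862 days.
Total: 29 + 9862 + 203 = 10094 days.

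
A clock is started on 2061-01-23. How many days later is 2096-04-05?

12856

Day-of-year of January 23, 2061: 23.
Day-of-year of April 5, 2096: 96.
2061 has 365 days, so 365 − 23 = 342 days remain in 2061.
Full years 2062–2095: 26 common + 8 leap = 26×365 + 8×366 = 12418 days.
Total: 342 + 12418 + 96 = 12856 days.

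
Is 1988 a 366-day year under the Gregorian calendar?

Yes

1988 is a leap year.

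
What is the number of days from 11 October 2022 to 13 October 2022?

2

Within October 2022: 13 − 11 = 2 days.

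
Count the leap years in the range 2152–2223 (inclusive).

Years divisible by 4: 2152, 2156, …, 2220 — 18 in all.
Of these, 2200 is divisible by 100 but not 400, so not leap.
Leap years: 18 − 1 = 17.

17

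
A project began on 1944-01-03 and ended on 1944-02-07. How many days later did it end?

35

January 1944: 31 − 3 = 28 days remain.
February 1–7, 1944: 7 days (1944 is a leap year).
Total: 28 + 7 = 35 days.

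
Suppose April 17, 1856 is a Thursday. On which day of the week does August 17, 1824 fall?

Tuesday

Count forward from the earlier date (August 17, 1824) to the later (April 17, 1856):
Day-of-year of August 17, 1824: 230.
Day-of-year of April 17, 1856: 108.
1824 has 366 days, so 366 − 230 = 136 days remain in 1824.
Full years 1825–1855: 24 common + 7 leap = 24×365 + 7×366 = 11322 days.
Total: 136 + 11322 + 108 = 11566 days.
11566 mod 7 = 2, so 2 days before Thursday is Tuesday.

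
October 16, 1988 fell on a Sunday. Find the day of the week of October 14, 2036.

Day-of-year of October 16, 1988: 290.
Day-of-year of October 14, 2036: 288.
1988 has 366 days, so 366 − 290 = 76 days remain in 1988.
Full years 1989–2035: 36 common + 11 leap = 36×365 + 11×366 = 17166 days.
Total: 76 + 17166 + 288 = 17530 days.
17530 mod 7 = 2, so 2 days after Sunday is Tuesday.

Tuesday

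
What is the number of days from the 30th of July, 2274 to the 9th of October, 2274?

July 2274: 31 − 30 = 1 day remains.
Then August (31), September (30): 31 + 30 = 61 days.
October 1–9, 2274: 9 days.
Total: 1 + 61 + 9 = 71 days.

71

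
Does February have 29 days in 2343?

No

2343 is not a leap year.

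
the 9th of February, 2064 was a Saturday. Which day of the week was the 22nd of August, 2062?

Count forward from the earlier date (August 22, 2062) to the later (February 9, 2064):
Day-of-year of August 22, 2062: 234.
Day-of-year of February 9, 2064: 40.
2062 has 365 days, so 365 − 234 = 131 days remain in 2062.
Full years: 2063: 365. Sum = 365.
Total: 131 + 365 + 40 = 536 days.
536 mod 7 = 4, so 4 days before Saturday is Tuesday.

Tuesday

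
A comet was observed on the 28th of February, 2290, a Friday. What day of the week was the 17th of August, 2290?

Sunday

February 2290: 28 − 28 = 0 days remain (2290 is not a leap year, so February has 28 days).
Then March (31), April (30), May (31), June (30), July (31): 31 + 30 + 31 + 30 + 31 = 153 days.
August 1–17, 2290: 17 days.
Total: 0 + 153 + 17 = 170 days.
170 mod 7 = 2, so 2 days after Friday is Sunday.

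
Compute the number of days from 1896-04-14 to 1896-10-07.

April 1896: 30 − 14 = 16 days remain.
Then May (31), June (30), July (31), August (31), September (30): 31 + 30 + 31 + 31 + 30 = 153 days.
October 1–7, 1896: 7 days.
Total: 16 + 153 + 7 = 176 days.

176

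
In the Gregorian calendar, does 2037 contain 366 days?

2037 is not a leap year.

No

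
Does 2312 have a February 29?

2312 is a leap year.

Yes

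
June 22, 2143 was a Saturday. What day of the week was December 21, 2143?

Saturday

June 2143: 30 − 22 = 8 days remain.
Then July (31), August (31), September (30), October (31), November (30): 31 + 31 + 30 + 31 + 30 = 153 days.
December 1–21, 2143: 21 days.
Total: 8 + 153 + 21 = 182 days.
182 is a multiple of 7, so December 21, 2143 falls on the same weekday: Saturday.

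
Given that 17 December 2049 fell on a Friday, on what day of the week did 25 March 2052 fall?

Day-of-year of December 17, 2049: 351.
Day-of-year of March 25, 2052: 85.
2049 has 365 days, so 365 − 351 = 14 days remain in 2049.
Full years: 2050: 365; 2051: 365. Sum = 730.
Total: 14 + 730 + 85 = 829 days.
829 mod 7 = 3, so 3 days after Friday is Monday.

Monday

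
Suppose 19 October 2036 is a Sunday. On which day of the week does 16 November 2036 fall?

Sunday

October 2036: 31 − 19 = 12 days remain.
November 1–16, 2036: 16 days.
Total: 12 + 16 = 28 days.
28 is a multiple of 7, so 16 November 2036 falls on the same weekday: Sunday.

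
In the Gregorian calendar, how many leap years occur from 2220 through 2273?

Years divisible by 4: 2220, 2224, …, 2272 — 14 in all.
No century exceptions apply. Count: 14.

14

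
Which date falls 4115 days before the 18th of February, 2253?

the 13th of November, 2241

Count 4115 days before February 18, 2253:
From November 13, 2241 to November 13, 2252: 11 years, of which 3 contain a Feb 29 — 8×365 + 3×366 = 4018 days.
November 2252: 30 − 13 = 17 days remain.
Then December (31), January (31): 31 + 31 = 62 days.
February 1–18, 2253: 18 days (2253 is not a leap year).
Residual: 97 days.
Total: 4115 days.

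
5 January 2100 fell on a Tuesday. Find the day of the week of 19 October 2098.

Count forward from the earlier date (October 19, 2098) to the later (January 5, 2100):
October 19, 2098 → October 19, 2099: 365 days.
October 2099: 31 − 19 = 12 days remain.
Then November (30), December (31): 30 + 31 = 61 days.
January 1–5, 2100: 5 days.
Residual: 78 days.
Total: 443 days.
443 mod 7 = 2, so 2 days before Tuesday is Sunday.

Sunday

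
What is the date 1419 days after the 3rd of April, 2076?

the 21st of February, 2080

Count 1419 days after April 3, 2076:
April 3, 2076 → April 3, 2077: 365 days.
April 3, 2077 → April 3, 2078: 365 days.
April 3, 2078 → April 3, 2079: 365 days.
April 2079: 30 − 3 = 27 days remain.
Then 9 full months totalling 276 days.
February 1–21, 2080: 21 days (2080 is a leap year).
Residual: 324 days.
Total: 1419 days.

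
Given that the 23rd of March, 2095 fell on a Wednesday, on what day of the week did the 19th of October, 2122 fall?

Monday

Day-of-year of March 23, 2095: 82.
Day-of-year of October 19, 2122: 292.
2095 has 365 days, so 365 − 82 = 283 days remain in 2095.
Full years 2096–2121: 20 common + 6 leap = 20×365 + 6×366 = 9496 days.
Total: 283 + 9496 + 292 = 10071 days.
10071 mod 7 = 5, so 5 days after Wednesday is Monday.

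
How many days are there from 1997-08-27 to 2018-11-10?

7745

Day-of-year of August 27, 1997: 239.
Day-of-year of November 10, 2018: 314.
1997 has 365 days, so 365 − 239 = 126 days remain in 1997.
Full years 1998–2017: 15 common + 5 leap = 15×365 + 5×366 = 7305 days.
Total: 126 + 7305 + 314 = 7745 days.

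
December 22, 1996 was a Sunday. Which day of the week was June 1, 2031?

Day-of-year of December 22, 1996: 357.
Day-of-year of June 1, 2031: 152.
1996 has 366 days, so 366 − 357 = 9 days remain in 1996.
Full years 1997–2030: 26 common + 8 leap = 26×365 + 8×366 = 12418 days.
Total: 9 + 12418 + 152 = 12579 days.
12579 is a multiple of 7, so June 1, 2031 falls on the same weekday: Sunday.

Sunday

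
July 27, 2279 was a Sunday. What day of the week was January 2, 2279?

Thursday

Count forward from the earlier date (January 2, 2279) to the later (July 27, 2279):
January 2279: 31 − 2 = 29 days remain.
Then February 2279 (28), March (31), April (30), May (31), June (30): 28 + 31 + 30 + 31 + 30 = 150 days.
July 1–27, 2279: 27 days.
Total: 29 + 150 + 27 = 206 days.
206 mod 7 = 3, so 3 days before Sunday is Thursday.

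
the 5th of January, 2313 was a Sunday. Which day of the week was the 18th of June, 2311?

Sunday

Count forward from the earlier date (June 18, 2311) to the later (January 5, 2313):
June 2311: 30 − 18 = 12 days remain.
Then 18 full months totalling 550 days.
January 1–5, 2313: 5 days.
Total: 12 + 550 + 5 = 567 days.
567 is a multiple of 7, so the 18th of June, 2311 falls on the same weekday: Sunday.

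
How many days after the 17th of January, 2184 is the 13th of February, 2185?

January 17, 2184 → January 17, 2185: 366 days (2184 is a leap year).
January 2185: 31 − 17 = 14 days remain.
February 1–13, 2185: 13 days (2185 is not a leap year).
Residual: 27 days.
Total: 393 days.

393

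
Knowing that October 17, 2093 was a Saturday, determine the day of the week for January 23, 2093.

Count forward from the earlier date (January 23, 2093) to the later (October 17, 2093):
January 2093: 31 − 23 = 8 days remain.
Then February 2093 (28), March (31), April (30), May (31), June (30), July (31), August (31), September (30): 28 + 31 + 30 + 31 + 30 + 31 + 31 + 30 = 242 days.
October 1–17, 2093: 17 days.
Total: 8 + 242 + 17 = 267 days.
267 mod 7 = 1, so 1 day before Saturday is Friday.

Friday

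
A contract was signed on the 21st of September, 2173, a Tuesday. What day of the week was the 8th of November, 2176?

Friday

Day-of-year of September 21, 2173: 264.
Day-of-year of November 8, 2176: 313.
2173 has 365 days, so 365 − 264 = 101 days remain in 2173.
Full years: 2174: 365; 2175: 365. Sum = 730.
Total: 101 + 730 + 313 = 1144 days.
1144 mod 7 = 3, so 3 days after Tuesday is Friday.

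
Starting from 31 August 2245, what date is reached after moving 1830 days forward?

4 September 2250

Count 1830 days after August 31, 2245:
August 31, 2245 → August 31, 2246: 365 days.
August 31, 2246 → August 31, 2247: 365 days.
August 31, 2247 → August 31, 2248: 366 days (2248 is a leap year).
August 31, 2248 → August 31, 2249: 365 days.
August 31, 2249 → August 31, 2250: 365 days.
August 2250: 31 − 31 = 0 days remain.
September 1–4, 2250: 4 days.
Residual: 4 days.
Total: 1830 days.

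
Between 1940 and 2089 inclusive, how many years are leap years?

Years divisible by 4: 1940, 1944, …, 2088 — 38 in all.
2000 is divisible by 400, so still leap.
No century exceptions apply. Count: 38.

38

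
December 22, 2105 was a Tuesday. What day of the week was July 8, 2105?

Wednesday

Count forward from the earlier date (July 8, 2105) to the later (December 22, 2105):
July 2105: 31 − 8 = 23 days remain.
Then August (31), September (30), October (31), November (30): 31 + 30 + 31 + 30 = 122 days.
December 1–22, 2105: 22 days.
Total: 23 + 122 + 22 = 167 days.
167 mod 7 = 6, so 6 days before Tuesday is Wednesday.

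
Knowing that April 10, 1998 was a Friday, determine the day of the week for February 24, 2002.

Sunday

April 10, 1998 → April 10, 1999: 365 days.
April 10, 1999 → April 10, 2000: 366 days (2000 is a leap year (divisible by 400)).
April 10, 2000 → April 10, 2001: 365 days.
April 2001: 30 − 10 = 20 days remain.
Then 9 full months totalling 276 days.
February 1–24, 2002: 24 days (2002 is not a leap year).
Residual: 320 days.
Total: 1416 days.
1416 mod 7 = 2, so 2 days after Friday is Sunday.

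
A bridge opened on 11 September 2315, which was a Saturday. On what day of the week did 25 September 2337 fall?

Day-of-year of September 11, 2315: 254.
Day-of-year of September 25, 2337: 268.
2315 has 365 days, so 365 − 254 = 111 days remain in 2315.
Full years 2316–2336: 15 common + 6 leap = 15×365 + 6×366 = 7671 days.
Total: 111 + 7671 + 268 = 8050 days.
8050 is a multiple of 7, so 25 September 2337 falls on the same weekday: Saturday.

Saturday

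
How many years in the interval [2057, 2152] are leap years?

23

Years divisible by 4: 2060, 2064, …, 2152 — 24 in all.
Of these, 2100 is divisible by 100 but not 400, so not leap.
Leap years: 24 − 1 = 23.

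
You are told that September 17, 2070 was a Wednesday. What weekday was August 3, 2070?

Count forward from the earlier date (August 3, 2070) to the later (September 17, 2070):
August 2070: 31 − 3 = 28 days remain.
September 1–17, 2070: 17 days.
Total: 28 + 17 = 45 days.
45 mod 7 = 3, so 3 days before Wednesday is Sunday.

Sunday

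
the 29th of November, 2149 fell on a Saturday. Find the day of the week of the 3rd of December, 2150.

November 29, 2149 → November 29, 2150: 365 days.
November 2150: 30 − 29 = 1 day remains.
December 1–3, 2150: 3 days.
Residual: 4 days.
Total: 369 days.
369 mod 7 = 5, so 5 days after Saturday is Thursday.

Thursday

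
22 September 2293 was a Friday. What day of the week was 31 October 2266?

Wednesday

Count forward from the earlier date (October 31, 2266) to the later (September 22, 2293):
From October 31, 2266 to October 31, 2292: 26 years, of which 7 contain a Feb 29 — 19×365 + 7×366 = 9497 days.
October 2292: 31 − 31 = 0 days remain.
Then 10 full months totalling 304 days.
September 1–22, 2293: 22 days.
Residual: 326 days.
Total: 9823 days.
9823 mod 7 = 2, so 2 days before Friday is Wednesday.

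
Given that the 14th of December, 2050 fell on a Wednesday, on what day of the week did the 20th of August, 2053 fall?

Day-of-year of December 14, 2050: 348.
Day-of-year of August 20, 2053: 232.
2050 has 365 days, so 365 − 348 = 17 days remain in 2050.
Full years: 2051: 365; 2052: 366. Sum = 731.
Total: 17 + 731 + 232 = 980 days.
980 is a multiple of 7, so the 20th of August, 2053 falls on the same weekday: Wednesday.

Wednesday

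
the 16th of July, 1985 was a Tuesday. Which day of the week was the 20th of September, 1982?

Monday

Count forward from the earlier date (September 20, 1982) to the later (July 16, 1985):
Day-of-year of September 20, 1982: 263.
Day-of-year of July 16, 1985: 197.
1982 has 365 days, so 365 − 263 = 102 days remain in 1982.
Full years: 1983: 365; 1984: 366. Sum = 731.
Total: 102 + 731 + 197 = 1030 days.
1030 mod 7 = 1, so 1 day before Tuesday is Monday.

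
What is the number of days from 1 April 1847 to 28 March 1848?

362

April 1847: 30 − 1 = 29 days remain.
Then 10 full months totalling 305 days.
March 1–28, 1848: 28 days.
Total: 29 + 305 + 28 = 362 days.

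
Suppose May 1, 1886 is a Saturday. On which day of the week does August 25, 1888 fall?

Day-of-year of May 1, 1886: 121.
Day-of-year of August 25, 1888: 238.
1886 has 365 days, so 365 − 121 = 244 days remain in 1886.
Full years: 1887: 365. Sum = 365.
Total: 244 + 365 + 238 = 847 days.
847 is a multiple of 7, so August 25, 1888 falls on the same weekday: Saturday.

Saturday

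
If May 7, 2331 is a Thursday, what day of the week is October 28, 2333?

Day-of-year of May 7, 2331: 127.
Day-of-year of October 28, 2333: 301.
2331 has 365 days, so 365 − 127 = 238 days remain in 2331.
Full years: 2332: 366. Sum = 366.
Total: 238 + 366 + 301 = 905 days.
905 mod 7 = 2, so 2 days after Thursday is Saturday.

Saturday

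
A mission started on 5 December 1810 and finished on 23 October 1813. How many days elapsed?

Day-of-year of December 5, 1810: 339.
Day-of-year of October 23, 1813: 296.
1810 has 365 days, so 365 − 339 = 26 days remain in 1810.
Full years: 1811: 365; 1812: 366. Sum = 731.
Total: 26 + 731 + 296 = 1053 days.

1053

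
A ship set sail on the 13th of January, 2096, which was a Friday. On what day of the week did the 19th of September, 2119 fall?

Day-of-year of January 13, 2096: 13.
Day-of-year of September 19, 2119: 262.
2096 has 366 days, so 366 − 13 = 353 days remain in 2096.
Full years 2097–2118: 18 common + 4 leap = 18×365 + 4×366 = 8034 days.
Total: 353 + 8034 + 262 = 8649 days.
8649 mod 7 = 4, so 4 days after Friday is Tuesday.

Tuesday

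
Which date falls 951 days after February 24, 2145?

October 3, 2147

Count 951 days after February 24, 2145:
Day-of-year of February 24, 2145: 55.
Day-of-year of October 3, 2147: 276.
2145 has 365 days, so 365 − 55 = 310 days remain in 2145.
Full years: 2146: 365. Sum = 365.
Total: 310 + 365 + 276 = 951 days.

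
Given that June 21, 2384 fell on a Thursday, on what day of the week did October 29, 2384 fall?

June 2384: 30 − 21 = 9 days remain.
Then July (31), August (31), September (30): 31 + 31 + 30 = 92 days.
October 1–29, 2384: 29 days.
Total: 9 + 92 + 29 = 130 days.
130 mod 7 = 4, so 4 days after Thursday is Monday.

Monday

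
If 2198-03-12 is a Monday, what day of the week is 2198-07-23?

March 2198: 31 − 12 = 19 days remain.
Then April (30), May (31), June (30): 30 + 31 + 30 = 91 days.
July 1–23, 2198: 23 days.
Total: 19 + 91 + 23 = 133 days.
133 is a multiple of 7, so 2198-07-23 falls on the same weekday: Monday.

Monday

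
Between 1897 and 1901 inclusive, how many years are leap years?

0

Years divisible by 4 in [1897, 1901]: 1900.
Of these, 1900 is divisible by 100 but not 400, so not leap.
Leap years: 1 − 1 = 0.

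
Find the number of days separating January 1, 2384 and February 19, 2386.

January 1, 2384 → January 1, 2385: 366 days (2384 is a leap year).
January 1, 2385 → January 1, 2386: 365 days.
January 2386: 31 − 1 = 30 days remain.
February 1–19, 2386: 19 days (2386 is not a leap year).
Residual: 49 days.
Total: 780 days.

780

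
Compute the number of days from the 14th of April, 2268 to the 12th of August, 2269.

485

Day-of-year of April 14, 2268: 105.
Day-of-year of August 12, 2269: 224.
2268 has 366 days, so 366 − 105 = 261 days remain in 2268.
Total: 261 + 224 = 485 days.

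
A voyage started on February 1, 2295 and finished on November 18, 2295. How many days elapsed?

February 2295: 28 − 1 = 27 days remain (2295 is not a leap year, so February has 28 days).
Then March (31), April (30), May (31), June (30), July (31), August (31), September (30), October (31): 31 + 30 + 31 + 30 + 31 + 31 + 30 + 31 = 245 days.
November 1–18, 2295: 18 days.
Total: 27 + 245 + 18 = 290 days.

290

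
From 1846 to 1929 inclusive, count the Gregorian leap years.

20

Years divisible by 4: 1848, 1852, …, 1928 — 21 in all.
Of these, 1900 is divisible by 100 but not 400, so not leap.
Leap years: 21 − 1 = 20.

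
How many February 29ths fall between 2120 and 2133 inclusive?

Years divisible by 4 in [2120, 2133]: 2120, 2124, 2128, 2132.
No century exceptions apply. Count: 4.

4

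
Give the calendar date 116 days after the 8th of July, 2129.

the 1st of November, 2129

Count 116 days after July 8, 2129:
July 2129: 31 − 8 = 23 days remain.
Then August (31), September (30), October (31): 31 + 30 + 31 = 92 days.
November 1, 2129: 1 day.
Total: 23 + 92 + 1 = 116 days.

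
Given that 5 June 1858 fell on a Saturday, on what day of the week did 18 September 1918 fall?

Wednesday

Day-of-year of June 5, 1858: 156.
Day-of-year of September 18, 1918: 261.
1858 has 365 days, so 365 − 156 = 209 days remain in 1858.
Full years 1859–1917: 45 common + 14 leap = 45×365 + 14×366 = 21549 days.
Total: 209 + 21549 + 261 = 22019 days.
22019 mod 7 = 4, so 4 days after Saturday is Wednesday.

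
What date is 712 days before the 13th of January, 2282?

the 1st of February, 2280

Count 712 days before January 13, 2282:
Day-of-year of February 1, 2280: 32.
Day-of-year of January 13, 2282: 13.
2280 has 366 days, so 366 − 32 = 334 days remain in 2280.
Full years: 2281: 365. Sum = 365.
Total: 334 + 365 + 13 = 712 days.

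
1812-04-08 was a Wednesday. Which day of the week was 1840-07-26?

Day-of-year of April 8, 1812: 99.
Day-of-year of July 26, 1840: 208.
1812 has 366 days, so 366 − 99 = 267 days remain in 1812.
Full years 1813–1839: 21 common + 6 leap = 21×365 + 6×366 = 9861 days.
Total: 267 + 9861 + 208 = 10336 days.
10336 mod 7 = 4, so 4 days after Wednesday is Sunday.

Sunday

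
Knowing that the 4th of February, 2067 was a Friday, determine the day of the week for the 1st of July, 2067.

February 2067: 28 − 4 = 24 days remain (2067 is not a leap year, so February has 28 days).
Then March (31), April (30), May (31), June (30): 31 + 30 + 31 + 30 = 122 days.
July 1, 2067: 1 day.
Total: 24 + 122 + 1 = 147 days.
147 is a multiple of 7, so the 1st of July, 2067 falls on the same weekday: Friday.

Friday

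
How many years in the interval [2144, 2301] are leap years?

38

Years divisible by 4: 2144, 2148, …, 2300 — 40 in all.
Of these, 2200, 2300 are divisible by 100 but not 400, so not leap.
Leap years: 40 − 2 = 38.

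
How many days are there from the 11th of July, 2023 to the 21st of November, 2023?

133

July 2023: 31 − 11 = 20 days remain.
Then August (31), September (30), October (31): 31 + 30 + 31 = 92 days.
November 1–21, 2023: 21 days.
Total: 20 + 92 + 21 = 133 days.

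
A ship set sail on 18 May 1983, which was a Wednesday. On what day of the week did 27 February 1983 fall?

Sunday

Count forward from the earlier date (February 27, 1983) to the later (May 18, 1983):
February 1983: 28 − 27 = 1 day remains (1983 is not a leap year, so February has 28 days).
Then March (31), April (30): 31 + 30 = 61 days.
May 1–18, 1983: 18 days.
Total: 1 + 61 + 18 = 80 days.
80 mod 7 = 3, so 3 days before Wednesday is Sunday.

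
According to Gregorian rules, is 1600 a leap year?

Yes

1600 is a leap year (divisible by 400).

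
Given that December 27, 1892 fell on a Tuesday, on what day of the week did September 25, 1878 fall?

Wednesday

Count forward from the earlier date (September 25, 1878) to the later (December 27, 1892):
From September 25, 1878 to September 25, 1892: 14 years, of which 4 contain a Feb 29 — 10×365 + 4×366 = 5114 days.
September 1892: 30 − 25 = 5 days remain.
Then October (31), November (30): 31 + 30 = 61 days.
December 1–27, 1892: 27 days.
Residual: 93 days.
Total: 5207 days.
5207 mod 7 = 6, so 6 days before Tuesday is Wednesday.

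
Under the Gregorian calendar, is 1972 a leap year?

Yes

1972 is a leap year.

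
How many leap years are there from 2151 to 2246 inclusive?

Years divisible by 4: 2152, 2156, …, 2244 — 24 in all.
Of these, 2200 is divisible by 100 but not 400, so not leap.
Leap years: 24 − 1 = 23.

23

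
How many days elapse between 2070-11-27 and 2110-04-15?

From November 27, 2070 to November 27, 2109: 39 years, of which 9 contain a Feb 29 — 30×365 + 9×366 = 14244 days.
(2100 is not a leap year (divisible by 100 but not 400).)
November 2109: 30 − 27 = 3 days remain.
Then December (31), January (31), February 2110 (28), March (31): 31 + 31 + 28 + 31 = 121 days.
April 1–15, 2110: 15 days.
Residual: 139 days.
Total: 14383 days.

14383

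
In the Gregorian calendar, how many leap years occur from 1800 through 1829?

7

Years divisible by 4 in [1800, 1829]: 1800, 1804, 1808, 1812, 1816, 1820, 1824, 1828.
Of these, 1800 is divisible by 100 but not 400, so not leap.
Leap years: 8 − 1 = 7.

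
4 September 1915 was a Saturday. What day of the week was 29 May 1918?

Wednesday

September 4, 1915 → September 4, 1916: 366 days (1916 is a leap year).
September 4, 1916 → September 4, 1917: 365 days.
September 1917: 30 − 4 = 26 days remain.
Then October (31), November (30), December (31), January (31), February 1918 (28), March (31), April (30): 31 + 30 + 31 + 31 + 28 + 31 + 30 = 212 days.
May 1–29, 1918: 29 days.
Residual: 267 days.
Total: 998 days.
998 mod 7 = 4, so 4 days after Saturday is Wednesday.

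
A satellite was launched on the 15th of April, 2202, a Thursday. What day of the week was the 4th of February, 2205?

Day-of-year of April 15, 2202: 105.
Day-of-year of February 4, 2205: 35.
2202 has 365 days, so 365 − 105 = 260 days remain in 2202.
Full years: 2203: 365; 2204: 366. Sum = 731.
Total: 260 + 731 + 35 = 1026 days.
1026 mod 7 = 4, so 4 days after Thursday is Monday.

Monday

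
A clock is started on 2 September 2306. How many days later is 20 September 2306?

18

Within September 2306: 20 − 2 = 18 days.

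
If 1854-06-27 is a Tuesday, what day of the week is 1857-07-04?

Day-of-year of June 27, 1854: 178.
Day-of-year of July 4, 1857: 185.
1854 has 365 days, so 365 − 178 = 187 days remain in 1854.
Full years: 1855: 365; 1856: 366. Sum = 731.
Total: 187 + 731 + 185 = 1103 days.
1103 mod 7 = 4, so 4 days after Tuesday is Saturday.

Saturday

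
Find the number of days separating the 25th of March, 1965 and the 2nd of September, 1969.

Day-of-year of March 25, 1965: 84.
Day-of-year of September 2, 1969: 245.
1965 has 365 days, so 365 − 84 = 281 days remain in 1965.
Full years: 1966: 365; 1967: 365; 1968: 366. Sum = 1096.
Total: 281 + 1096 + 245 = 1622 days.

1622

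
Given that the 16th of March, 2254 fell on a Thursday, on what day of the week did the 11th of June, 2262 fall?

Day-of-year of March 16, 2254: 75.
Day-of-year of June 11, 2262: 162.
2254 has 365 days, so 365 − 75 = 290 days remain in 2254.
Full years 2255–2261: 5 common + 2 leap = 5×365 + 2×366 = 2557 days.
Total: 290 + 2557 + 162 = 3009 days.
3009 mod 7 = 6, so 6 days after Thursday is Wednesday.

Wednesday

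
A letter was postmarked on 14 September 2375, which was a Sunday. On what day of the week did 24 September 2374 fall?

Tuesday

Count forward from the earlier date (September 24, 2374) to the later (September 14, 2375):
September 2374: 30 − 24 = 6 days remain.
Then 11 full months totalling 335 days.
September 1–14, 2375: 14 days.
Residual: 355 days.
Total: 355 days.
355 mod 7 = 5, so 5 days before Sunday is Tuesday.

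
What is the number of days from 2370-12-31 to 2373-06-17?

899

Day-of-year of December 31, 2370: 365.
Day-of-year of June 17, 2373: 168.
2370 has 365 days, so 365 − 365 = 0 days remain in 2370.
Full years: 2371: 365; 2372: 366. Sum = 731.
Total: 0 + 731 + 168 = 899 days.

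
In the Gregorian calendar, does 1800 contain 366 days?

No

1800 is not a leap year (divisible by 100 but not 400).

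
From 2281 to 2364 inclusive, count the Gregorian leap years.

Years divisible by 4: 2284, 2288, …, 2364 — 21 in all.
Of these, 2300 is divisible by 100 but not 400, so not leap.
Leap years: 21 − 1 = 20.

20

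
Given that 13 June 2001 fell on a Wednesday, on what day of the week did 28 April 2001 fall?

Saturday

Count forward from the earlier date (April 28, 2001) to the later (June 13, 2001):
April 2001: 30 − 28 = 2 days remain.
Then May (31): 31 days.
June 1–13, 2001: 13 days.
Total: 2 + 31 + 13 = 46 days.
46 mod 7 = 4, so 4 days before Wednesday is Saturday.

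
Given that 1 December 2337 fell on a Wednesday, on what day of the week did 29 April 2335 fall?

Monday

Count forward from the earlier date (April 29, 2335) to the later (December 1, 2337):
April 2335: 30 − 29 = 1 day remains.
Then 31 full months totalling 945 days.
December 1, 2337: 1 day.
Total: 1 + 945 + 1 = 947 days.
947 mod 7 = 2, so 2 days before Wednesday is Monday.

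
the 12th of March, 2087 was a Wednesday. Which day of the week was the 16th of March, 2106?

Day-of-year of March 12, 2087: 71.
Day-of-year of March 16, 2106: 75.
2087 has 365 days, so 365 − 71 = 294 days remain in 2087.
Full years 2088–2105: 14 common + 4 leap = 14×365 + 4×366 = 6574 days.
Total: 294 + 6574 + 75 = 6943 days.
6943 mod 7 = 6, so 6 days after Wednesday is Tuesday.

Tuesday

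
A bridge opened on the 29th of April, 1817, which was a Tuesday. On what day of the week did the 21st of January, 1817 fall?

Count forward from the earlier date (January 21, 1817) to the later (April 29, 1817):
January 1817: 31 − 21 = 10 days remain.
Then February 1817 (28), March (31): 28 + 31 = 59 days.
April 1–29, 1817: 29 days.
Total: 10 + 59 + 29 = 98 days.
98 is a multiple of 7, so the 21st of January, 1817 falls on the same weekday: Tuesday.

Tuesday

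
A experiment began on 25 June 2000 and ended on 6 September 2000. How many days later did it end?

73

June 2000: 30 − 25 = 5 days remain.
Then July (31), August (31): 31 + 31 = 62 days.
September 1–6, 2000: 6 days.
Total: 5 + 62 + 6 = 73 days.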